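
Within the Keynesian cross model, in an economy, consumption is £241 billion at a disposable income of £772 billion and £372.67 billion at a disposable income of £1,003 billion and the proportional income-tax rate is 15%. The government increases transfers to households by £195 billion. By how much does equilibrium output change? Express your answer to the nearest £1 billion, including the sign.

+£216 billion

MPC = ΔC/ΔYd = (372.67 − 241)/(1,003 − 772) = 131.67/231 = 0.57.
The transfer change shifts disposable income by +£195 billion, so first-round consumption changes by c·ΔTR = 0.57 × (+£195 billion) = +£111.15 billion.
Expenditure multiplier = 1/(1 − c(1−t)) = 1/(1 − 0.57×0.85) = 1/0.5155 ≈ 1.94.
The transfer multiplier is c × k ≈ 1.106, so ΔY = k × (c·ΔTR) = (+£111.15 billion) / 0.5155 ≈ +£216 billion.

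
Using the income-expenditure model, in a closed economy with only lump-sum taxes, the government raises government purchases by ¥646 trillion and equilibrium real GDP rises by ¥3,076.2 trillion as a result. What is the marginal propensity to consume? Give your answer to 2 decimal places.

0.79

Implied spending multiplier k = ΔY/ΔG = 3,076.2/646 ≈ 4.7619.
Since k = 1/(1 − MPC), MPC = 1 − 1/k = 1 − ΔG/ΔY = 1 − 646/3,076.2 ≈ 0.79.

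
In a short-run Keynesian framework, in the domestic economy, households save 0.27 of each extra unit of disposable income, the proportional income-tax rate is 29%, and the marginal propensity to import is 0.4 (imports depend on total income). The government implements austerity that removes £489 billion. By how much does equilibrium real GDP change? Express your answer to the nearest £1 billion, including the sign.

MPC = 1 − MPS = 1 − 0.27 = 0.73.
Government-spending multiplier = 1/(1 − c(1−t) + m) = 1/(1 − 0.73×0.71 + 0.4) = 1/0.8817 ≈ 1.134.
ΔY = k × ΔG = (−£489 billion) / 0.8817 ≈ −£555 billion.

−£555 billion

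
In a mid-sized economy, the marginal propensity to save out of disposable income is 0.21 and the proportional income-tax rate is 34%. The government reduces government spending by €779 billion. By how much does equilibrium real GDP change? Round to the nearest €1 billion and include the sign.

−€1,628 billion

MPC = 1 − MPS = 1 − 0.21 = 0.79.
Government-spending multiplier = 1/(1 − c(1−t)) = 1/(1 − 0.79×0.66) = 1/0.4786 ≈ 2.089.
ΔY = k × ΔG = (−€779 billion) / 0.4786 ≈ −€1,628 billion.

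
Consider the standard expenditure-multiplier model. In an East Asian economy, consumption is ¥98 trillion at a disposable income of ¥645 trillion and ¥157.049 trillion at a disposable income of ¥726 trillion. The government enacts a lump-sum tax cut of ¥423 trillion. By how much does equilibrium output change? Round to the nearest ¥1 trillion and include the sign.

MPC = ΔC/ΔYd = (157.049 − 98)/(726 − 645) = 59.049/81 = 0.729.
A lump-sum tax change of −¥423 trillion shifts disposable income by +¥423 trillion; first-round consumption changes by −c × ΔT = −0.729 × (−¥423 trillion) = +¥308.367 trillion.
Expenditure multiplier = 1/(1 − MPC) = 1/(1 − 0.729) = 1/0.271 ≈ 3.69.
The tax multiplier is −c × k ≈ −2.69, so ΔY = k × (−c·ΔT) = (+¥308.367 trillion) / 0.271 ≈ +¥1,138 trillion.

+¥1,138 trillion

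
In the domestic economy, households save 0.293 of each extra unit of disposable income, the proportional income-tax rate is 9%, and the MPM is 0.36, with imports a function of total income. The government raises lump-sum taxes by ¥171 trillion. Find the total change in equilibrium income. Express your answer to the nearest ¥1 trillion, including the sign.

−¥169 trillion

MPC = 1 − MPS = 1 − 0.293 = 0.707.
A lump-sum tax change of +¥171 trillion shifts disposable income by −¥171 trillion; first-round consumption changes by −c × ΔT = −0.707 × (+¥171 trillion) = −¥120.897 trillion.
Expenditure multiplier = 1/(1 − c(1−t) + m) = 1/(1 − 0.707×0.91 + 0.36) = 1/0.71663 ≈ 1.395.
The tax multiplier is −c × k ≈ −0.987, so ΔY = k × (−c·ΔT) = (−¥120.897 trillion) / 0.71663 ≈ −¥169 trillion.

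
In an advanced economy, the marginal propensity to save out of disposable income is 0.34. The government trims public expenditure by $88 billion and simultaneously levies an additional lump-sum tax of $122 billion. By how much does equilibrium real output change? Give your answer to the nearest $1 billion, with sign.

−$496 billion

MPC = 1 − MPS = 1 − 0.34 = 0.66.
Expenditure multiplier = 1/(1 − MPC) = 1/(1 − 0.66) = 1/0.34 ≈ 2.941.
ΔG contributes k·ΔG = (−$88 billion) / 0.34 ≈ −$258.8 billion.
ΔT of +$122 billion changes first-round spending by −c·ΔT = −$80.52 billion, contributing k·(−c·ΔT) = (−$80.52 billion) / 0.34 ≈ −$236.8 billion.
Net ΔY = k(ΔG − c·ΔT) = (−$168.52 billion) / 0.34 ≈ −$496 billion.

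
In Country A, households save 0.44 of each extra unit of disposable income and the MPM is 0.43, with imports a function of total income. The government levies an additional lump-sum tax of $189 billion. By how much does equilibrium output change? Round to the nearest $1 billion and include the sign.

−$122 billion

MPC = 1 − MPS = 1 − 0.44 = 0.56.
A lump-sum tax change of +$189 billion shifts disposable income by −$189 billion; first-round consumption changes by −c × ΔT = −0.56 × (+$189 billion) = −$105.84 billion.
Expenditure multiplier = 1/(1 − c + m) = 1/(1 − 0.56 + 0.43) = 1/0.87 ≈ 1.149.
The tax multiplier is −c × k ≈ −0.644, so ΔY = k × (−c·ΔT) = (−$105.84 billion) / 0.87 ≈ −$122 billion.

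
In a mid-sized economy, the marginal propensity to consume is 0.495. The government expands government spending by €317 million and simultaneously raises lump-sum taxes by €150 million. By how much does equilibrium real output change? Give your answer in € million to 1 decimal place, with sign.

+€480.7 million

Expenditure multiplier = 1/(1 − MPC) = 1/(1 − 0.495) = 1/0.505 ≈ 1.98.
ΔG contributes k·ΔG = (+€317 million) / 0.505 ≈ +€627.7 million.
ΔT of +€150 million changes first-round spending by −c·ΔT = −€74.25 million, contributing k·(−c·ΔT) = (−€74.25 million) / 0.505 ≈ −€147 million.
Net ΔY = k(ΔG − c·ΔT) = (+€242.75 million) / 0.505 ≈ +€480.7 million.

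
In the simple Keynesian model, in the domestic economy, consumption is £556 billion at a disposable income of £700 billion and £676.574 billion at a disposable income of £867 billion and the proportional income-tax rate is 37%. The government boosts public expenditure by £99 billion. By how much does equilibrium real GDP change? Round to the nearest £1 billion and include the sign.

MPC = ΔC/ΔYd = (676.574 − 556)/(867 − 700) = 120.574/167 = 0.722.
Spending multiplier = 1/(1 − c(1−t)) = 1/(1 − 0.722×0.63) = 1/0.54514 ≈ 1.834.
ΔY = k × ΔG = (+£99 billion) / 0.54514 ≈ +£182 billion.

+£182 billion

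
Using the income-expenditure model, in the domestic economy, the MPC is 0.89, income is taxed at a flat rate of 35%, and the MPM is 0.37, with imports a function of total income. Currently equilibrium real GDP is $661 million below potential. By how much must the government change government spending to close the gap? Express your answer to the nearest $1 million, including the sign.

+$523 million

Spending multiplier = 1/(1 − c(1−t) + m) = 1/(1 − 0.89×0.65 + 0.37) = 1/0.7915 ≈ 1.263.
Need ΔY = +$661 million, so ΔG = ΔY/k = (+$661 million) × 0.7915 ≈ +$523 million.
The government should increase government spending by $523 million.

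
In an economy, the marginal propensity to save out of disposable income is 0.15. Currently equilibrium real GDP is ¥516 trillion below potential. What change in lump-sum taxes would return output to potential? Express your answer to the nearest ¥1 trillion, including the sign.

MPC = 1 − MPS = 1 − 0.15 = 0.85.
Spending multiplier = 1/(1 − MPC) = 1/(1 − 0.85) = 1/0.15 ≈ 6.667.
Tax multiplier = −c·k = −0.85/0.15 ≈ −5.667. Need ΔY = +¥516 trillion, so ΔT = ΔY/(−c·k) = −(+¥516 trillion) × 0.15 / 0.85 ≈ −¥91 trillion.
The government should cut lump-sum taxes by ¥91 trillion.

−¥91 trillion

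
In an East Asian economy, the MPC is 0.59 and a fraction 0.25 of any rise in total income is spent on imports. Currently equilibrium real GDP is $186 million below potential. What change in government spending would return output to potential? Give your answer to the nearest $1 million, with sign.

Spending multiplier = 1/(1 − c + m) = 1/(1 − 0.59 + 0.25) = 1/0.66 ≈ 1.515.
Need ΔY = +$186 million, so ΔG = ΔY/k = (+$186 million) × 0.66 ≈ +$123 million.
The government should increase government spending by $123 million.

+$123 million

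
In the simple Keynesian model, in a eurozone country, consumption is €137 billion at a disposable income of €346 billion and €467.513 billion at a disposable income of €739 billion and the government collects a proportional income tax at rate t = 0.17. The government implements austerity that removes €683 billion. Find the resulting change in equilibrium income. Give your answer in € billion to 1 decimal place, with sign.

MPC = ΔC/ΔYd = (467.513 − 137)/(739 − 346) = 330.513/393 = 0.841.
Expenditure multiplier = 1/(1 − c(1−t)) = 1/(1 − 0.841×0.83) = 1/0.30197 ≈ 3.312.
ΔY = k × ΔG = (−€683 billion) / 0.30197 ≈ −€2,261.8 billion.

−€2,261.8 billion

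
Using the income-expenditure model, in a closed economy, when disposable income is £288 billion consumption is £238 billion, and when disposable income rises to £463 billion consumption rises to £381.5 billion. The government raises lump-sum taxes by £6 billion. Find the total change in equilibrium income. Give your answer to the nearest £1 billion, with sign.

MPC = ΔC/ΔYd = (381.5 − 238)/(463 − 288) = 143.5/175 = 0.82.
A lump-sum tax change of +£6 billion shifts disposable income by −£6 billion; first-round consumption changes by −c × ΔT = −0.82 × (+£6 billion) = −£4.92 billion.
Expenditure multiplier = 1/(1 − MPC) = 1/(1 − 0.82) = 1/0.18 ≈ 5.556.
The tax multiplier is −c × k ≈ −4.556, so ΔY = k × (−c·ΔT) = (−£4.92 billion) / 0.18 ≈ −£27 billion.

−£27 billion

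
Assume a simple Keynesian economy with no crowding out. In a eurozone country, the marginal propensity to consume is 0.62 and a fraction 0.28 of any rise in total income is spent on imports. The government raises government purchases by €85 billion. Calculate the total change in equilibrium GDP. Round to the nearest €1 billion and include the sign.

+€129 billion

Spending multiplier = 1/(1 − c + m) = 1/(1 − 0.62 + 0.28) = 1/0.66 ≈ 1.515.
ΔY = k × ΔG = (+€85 billion) / 0.66 ≈ +€129 billion.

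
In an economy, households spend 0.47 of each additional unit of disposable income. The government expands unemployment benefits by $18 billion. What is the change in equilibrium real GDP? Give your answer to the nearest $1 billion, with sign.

+$16 billion

The transfer change shifts disposable income by +$18 billion, so first-round consumption changes by c·ΔTR = 0.47 × (+$18 billion) = +$8.46 billion.
Expenditure multiplier = 1/(1 − MPC) = 1/(1 − 0.47) = 1/0.53 ≈ 1.887.
The transfer multiplier is c × k ≈ 0.887, so ΔY = k × (c·ΔTR) = (+$8.46 billion) / 0.53 ≈ +$16 billion.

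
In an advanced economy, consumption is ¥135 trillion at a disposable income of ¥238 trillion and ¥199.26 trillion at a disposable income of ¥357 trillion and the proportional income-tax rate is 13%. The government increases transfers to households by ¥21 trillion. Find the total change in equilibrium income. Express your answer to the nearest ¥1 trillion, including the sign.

MPC = ΔC/ΔYd = (199.26 − 135)/(357 − 238) = 64.26/119 = 0.54.
The transfer change shifts disposable income by +¥21 trillion, so first-round consumption changes by c·ΔTR = 0.54 × (+¥21 trillion) = +¥11.34 trillion.
Expenditure multiplier = 1/(1 − c(1−t)) = 1/(1 − 0.54×0.87) = 1/0.5302 ≈ 1.886.
The transfer multiplier is c × k ≈ 1.018, so ΔY = k × (c·ΔTR) = (+¥11.34 trillion) / 0.5302 ≈ +¥21 trillion.

+¥21 trillion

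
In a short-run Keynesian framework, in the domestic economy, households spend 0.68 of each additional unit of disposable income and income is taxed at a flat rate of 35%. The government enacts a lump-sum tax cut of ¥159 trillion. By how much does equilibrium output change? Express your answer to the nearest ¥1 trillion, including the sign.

+¥194 trillion

A lump-sum tax change of −¥159 trillion shifts disposable income by +¥159 trillion; first-round consumption changes by −c × ΔT = −0.68 × (−¥159 trillion) = +¥108.12 trillion.
Expenditure multiplier = 1/(1 − c(1−t)) = 1/(1 − 0.68×0.65) = 1/0.558 ≈ 1.792.
The tax multiplier is −c × k ≈ −1.219, so ΔY = k × (−c·ΔT) = (+¥108.12 trillion) / 0.558 ≈ +¥194 trillion.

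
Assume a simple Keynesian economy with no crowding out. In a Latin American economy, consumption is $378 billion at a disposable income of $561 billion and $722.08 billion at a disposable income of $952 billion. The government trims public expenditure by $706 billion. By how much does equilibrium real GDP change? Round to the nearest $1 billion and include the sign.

MPC = ΔC/ΔYd = (722.08 − 378)/(952 − 561) = 344.08/391 = 0.88.
Spending multiplier = 1/(1 − MPC) = 1/(1 − 0.88) = 1/0.12 ≈ 8.333.
ΔY = k × ΔG = (−$706 billion) / 0.12 ≈ −$5,883 billion.

−$5,883 billion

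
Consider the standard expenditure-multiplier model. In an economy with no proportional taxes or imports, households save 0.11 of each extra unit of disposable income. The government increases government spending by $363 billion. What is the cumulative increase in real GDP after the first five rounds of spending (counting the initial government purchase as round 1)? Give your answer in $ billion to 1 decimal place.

MPC = 1 − MPS = 1 − 0.11 = 0.89.
Round 1 adds ΔG = $363 billion; each later round is MPC = 0.89 times the previous.
After 5 rounds: 363 + 323.07 + 287.5323 + 255.903747 + 227.75433483 = ΔG·(1 − c^5)/(1 − c) = 363 × (1 − 0.5584059449)/0.11 ≈ $1,457.3 billion.

$1,457.3 billion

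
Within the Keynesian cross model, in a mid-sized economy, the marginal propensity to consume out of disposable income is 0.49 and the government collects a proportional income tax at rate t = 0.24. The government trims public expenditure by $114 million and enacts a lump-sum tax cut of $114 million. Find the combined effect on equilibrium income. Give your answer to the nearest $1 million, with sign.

Expenditure multiplier = 1/(1 − c(1−t)) = 1/(1 − 0.49×0.76) = 1/0.6276 ≈ 1.593.
ΔG contributes k·ΔG = (−$114 million) / 0.6276 ≈ −$181.6 million.
ΔT of −$114 million changes first-round spending by −c·ΔT = +$55.86 million, contributing k·(−c·ΔT) = (+$55.86 million) / 0.6276 ≈ +$89 million.
Net ΔY = k(ΔG − c·ΔT) = (−$58.14 million) / 0.6276 ≈ −$93 million.

−$93 million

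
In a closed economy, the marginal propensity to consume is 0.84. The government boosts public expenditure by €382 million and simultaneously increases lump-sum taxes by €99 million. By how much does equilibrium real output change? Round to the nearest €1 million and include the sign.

+€1,868 million

Expenditure multiplier = 1/(1 − MPC) = 1/(1 − 0.84) = 1/0.16 = 6.25.
ΔG contributes k·ΔG = (+€382 million) / 0.16 = +€2,387.5 million.
ΔT of +€99 million changes first-round spending by −c·ΔT = −€83.16 million, contributing k·(−c·ΔT) = (−€83.16 million) / 0.16 ≈ −€519.8 million.
Net ΔY = k(ΔG − c·ΔT) = (+€298.84 million) / 0.16 ≈ +€1,868 million.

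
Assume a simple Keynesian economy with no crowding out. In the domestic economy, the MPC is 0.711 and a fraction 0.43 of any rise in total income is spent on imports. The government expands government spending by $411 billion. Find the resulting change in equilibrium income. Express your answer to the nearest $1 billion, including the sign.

Expenditure multiplier = 1/(1 − c + m) = 1/(1 − 0.711 + 0.43) = 1/0.719 ≈ 1.391.
ΔY = k × ΔG = (+$411 billion) / 0.719 ≈ +$572 billion.

+$572 billion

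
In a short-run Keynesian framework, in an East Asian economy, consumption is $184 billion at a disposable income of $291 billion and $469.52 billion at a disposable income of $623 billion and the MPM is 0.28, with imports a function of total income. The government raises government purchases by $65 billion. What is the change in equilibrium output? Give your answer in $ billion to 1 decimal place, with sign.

+$154.8 billion

MPC = ΔC/ΔYd = (469.52 − 184)/(623 − 291) = 285.52/332 = 0.86.
Spending multiplier = 1/(1 − c + m) = 1/(1 − 0.86 + 0.28) = 1/0.42 ≈ 2.381.
ΔY = k × ΔG = (+$65 billion) / 0.42 ≈ +$154.8 billion.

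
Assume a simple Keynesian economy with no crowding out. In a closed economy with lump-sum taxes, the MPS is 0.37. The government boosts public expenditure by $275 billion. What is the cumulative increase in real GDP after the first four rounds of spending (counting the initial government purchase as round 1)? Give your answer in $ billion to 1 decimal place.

$626.2 billion

MPC = 1 − MPS = 1 − 0.37 = 0.63.
Round 1 adds ΔG = $275 billion; each later round is MPC = 0.63 times the previous.
After 4 rounds: 275 + 173.25 + 109.1475 + 68.762925 = ΔG·(1 − c^4)/(1 − c) = 275 × (1 − 0.15752961)/0.37 ≈ $626.2 billion.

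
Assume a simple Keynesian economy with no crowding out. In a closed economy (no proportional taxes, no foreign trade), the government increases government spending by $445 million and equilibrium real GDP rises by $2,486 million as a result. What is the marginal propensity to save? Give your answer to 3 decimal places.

Implied spending multiplier k = ΔY/ΔG = 2,486/445 ≈ 5.5865.
Since k = 1/(1 − MPC), MPC = 1 − 1/k = 1 − ΔG/ΔY = 1 − 445/2,486 ≈ 0.821.
MPS = 1 − MPC = 0.179.

0.179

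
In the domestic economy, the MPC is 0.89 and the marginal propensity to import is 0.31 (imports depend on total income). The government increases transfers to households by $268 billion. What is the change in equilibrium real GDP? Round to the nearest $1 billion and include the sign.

The transfer change shifts disposable income by +$268 billion, so first-round consumption changes by c·ΔTR = 0.89 × (+$268 billion) = +$238.52 billion.
Expenditure multiplier = 1/(1 − c + m) = 1/(1 − 0.89 + 0.31) = 1/0.42 ≈ 2.381.
The transfer multiplier is c × k ≈ 2.119, so ΔY = k × (c·ΔTR) = (+$238.52 billion) / 0.42 ≈ +$568 billion.

+$568 billion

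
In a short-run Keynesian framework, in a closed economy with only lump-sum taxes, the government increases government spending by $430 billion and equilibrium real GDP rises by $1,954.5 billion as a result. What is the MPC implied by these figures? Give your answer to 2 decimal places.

Implied spending multiplier k = ΔY/ΔG = 1,954.5/430 ≈ 4.5453.
Since k = 1/(1 − MPC), MPC = 1 − 1/k = 1 − ΔG/ΔY = 1 − 430/1,954.5 ≈ 0.78.

0.78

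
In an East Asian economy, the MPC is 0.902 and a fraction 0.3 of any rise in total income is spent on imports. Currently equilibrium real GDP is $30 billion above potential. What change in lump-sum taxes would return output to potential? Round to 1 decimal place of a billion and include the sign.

Spending multiplier = 1/(1 − c + m) = 1/(1 − 0.902 + 0.3) = 1/0.398 ≈ 2.513.
Tax multiplier = −c·k = −0.902/0.398 ≈ −2.266. Need ΔY = −$30 billion, so ΔT = ΔY/(−c·k) = −(−$30 billion) × 0.398 / 0.902 ≈ +$13.2 billion.
The government should raise lump-sum taxes by $13.2 billion.

+$13.2 billion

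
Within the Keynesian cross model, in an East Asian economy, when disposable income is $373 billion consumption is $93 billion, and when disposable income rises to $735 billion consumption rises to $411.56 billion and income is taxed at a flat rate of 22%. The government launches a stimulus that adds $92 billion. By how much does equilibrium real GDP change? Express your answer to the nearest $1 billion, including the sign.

+$293 billion

MPC = ΔC/ΔYd = (411.56 − 93)/(735 − 373) = 318.56/362 = 0.88.
Government-spending multiplier = 1/(1 − c(1−t)) = 1/(1 − 0.88×0.78) = 1/0.3136 ≈ 3.189.
ΔY = k × ΔG = (+$92 billion) / 0.3136 ≈ +$293 billion.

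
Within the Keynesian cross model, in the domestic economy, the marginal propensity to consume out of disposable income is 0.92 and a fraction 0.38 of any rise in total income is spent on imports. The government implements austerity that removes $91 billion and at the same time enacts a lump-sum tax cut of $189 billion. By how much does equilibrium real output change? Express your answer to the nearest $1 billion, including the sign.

+$180 billion

Expenditure multiplier = 1/(1 − c + m) = 1/(1 − 0.92 + 0.38) = 1/0.46 ≈ 2.174.
ΔG contributes k·ΔG = (−$91 billion) / 0.46 ≈ −$197.8 billion.
ΔT of −$189 billion changes first-round spending by −c·ΔT = +$173.88 billion, contributing k·(−c·ΔT) = (+$173.88 billion) / 0.46 = +$378 billion.
Net ΔY = k(ΔG − c·ΔT) = (+$82.88 billion) / 0.46 ≈ +$180 billion.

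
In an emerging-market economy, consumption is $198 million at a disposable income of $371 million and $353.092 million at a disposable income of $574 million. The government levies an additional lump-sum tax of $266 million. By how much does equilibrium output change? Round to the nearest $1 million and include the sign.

−$861 million

MPC = ΔC/ΔYd = (353.092 − 198)/(574 − 371) = 155.092/203 = 0.764.
A lump-sum tax change of +$266 million shifts disposable income by −$266 million; first-round consumption changes by −c × ΔT = −0.764 × (+$266 million) = −$203.224 million.
Expenditure multiplier = 1/(1 − MPC) = 1/(1 − 0.764) = 1/0.236 ≈ 4.237.
The tax multiplier is −c × k ≈ −3.237, so ΔY = k × (−c·ΔT) = (−$203.224 million) / 0.236 ≈ −$861 million.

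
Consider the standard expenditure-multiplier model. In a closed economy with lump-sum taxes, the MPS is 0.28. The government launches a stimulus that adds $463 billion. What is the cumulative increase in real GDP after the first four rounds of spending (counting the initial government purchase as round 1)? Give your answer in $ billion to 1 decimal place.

$1,209.2 billion

MPC = 1 − MPS = 1 − 0.28 = 0.72.
Round 1 adds ΔG = $463 billion; each later round is MPC = 0.72 times the previous.
After 4 rounds: 463 + 333.36 + 240.0192 + 172.813824 = ΔG·(1 − c^4)/(1 − c) = 463 × (1 − 0.26873856)/0.28 ≈ $1,209.2 billion.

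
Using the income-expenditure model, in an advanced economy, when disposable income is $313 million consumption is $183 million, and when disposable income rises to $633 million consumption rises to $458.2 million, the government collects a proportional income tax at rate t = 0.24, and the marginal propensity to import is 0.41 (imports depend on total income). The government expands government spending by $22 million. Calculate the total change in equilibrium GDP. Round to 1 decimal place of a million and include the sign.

MPC = ΔC/ΔYd = (458.2 − 183)/(633 − 313) = 275.2/320 = 0.86.
Government-spending multiplier = 1/(1 − c(1−t) + m) = 1/(1 − 0.86×0.76 + 0.41) = 1/0.7564 ≈ 1.322.
ΔY = k × ΔG = (+$22 million) / 0.7564 ≈ +$29.1 million.

+$29.1 million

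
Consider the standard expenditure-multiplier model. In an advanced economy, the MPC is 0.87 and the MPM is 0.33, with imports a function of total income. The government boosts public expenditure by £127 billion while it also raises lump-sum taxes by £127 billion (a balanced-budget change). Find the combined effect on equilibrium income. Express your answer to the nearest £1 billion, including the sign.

Expenditure multiplier = 1/(1 − c + m) = 1/(1 − 0.87 + 0.33) = 1/0.46 ≈ 2.174.
ΔG contributes k·ΔG = (+£127 billion) / 0.46 ≈ +£276.1 billion.
ΔT of +£127 billion changes first-round spending by −c·ΔT = −£110.49 billion, contributing k·(−c·ΔT) = (−£110.49 billion) / 0.46 ≈ −£240.2 billion.
Net ΔY = k(ΔG − c·ΔT) = (+£16.51 billion) / 0.46 ≈ +£36 billion.

+£36 billion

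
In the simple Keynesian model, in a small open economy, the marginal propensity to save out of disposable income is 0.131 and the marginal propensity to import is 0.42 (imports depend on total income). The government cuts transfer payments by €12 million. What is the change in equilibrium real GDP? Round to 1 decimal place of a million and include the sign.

−€18.9 million

MPC = 1 − MPS = 1 − 0.131 = 0.869.
The transfer change shifts disposable income by −€12 million, so first-round consumption changes by c·ΔTR = 0.869 × (−€12 million) = −€10.428 million.
Expenditure multiplier = 1/(1 − c + m) = 1/(1 − 0.869 + 0.42) = 1/0.551 ≈ 1.815.
The transfer multiplier is c × k ≈ 1.577, so ΔY = k × (c·ΔTR) = (−€10.428 million) / 0.551 ≈ −€18.9 million.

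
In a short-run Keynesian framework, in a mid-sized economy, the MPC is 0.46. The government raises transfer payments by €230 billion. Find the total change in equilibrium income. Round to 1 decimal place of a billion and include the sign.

+€195.9 billion

The transfer change shifts disposable income by +€230 billion, so first-round consumption changes by c·ΔTR = 0.46 × (+€230 billion) = +€105.8 billion.
Expenditure multiplier = 1/(1 − MPC) = 1/(1 − 0.46) = 1/0.54 ≈ 1.852.
The transfer multiplier is c × k ≈ 0.852, so ΔY = k × (c·ΔTR) = (+€105.8 billion) / 0.54 ≈ +€195.9 billion.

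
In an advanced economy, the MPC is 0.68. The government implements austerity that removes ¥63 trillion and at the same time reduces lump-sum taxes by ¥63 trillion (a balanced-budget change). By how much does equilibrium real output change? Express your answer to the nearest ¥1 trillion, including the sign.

−¥63 trillion

Expenditure multiplier = 1/(1 − MPC) = 1/(1 − 0.68) = 1/0.32 = 3.125.
ΔG contributes k·ΔG = (−¥63 trillion) / 0.32 ≈ −¥196.9 trillion.
ΔT of −¥63 trillion changes first-round spending by −c·ΔT = +¥42.84 trillion, contributing k·(−c·ΔT) = (+¥42.84 trillion) / 0.32 ≈ +¥133.9 trillion.
With ΔG = ΔT and no other leakages, the balanced-budget multiplier is 1, so ΔY = ΔG = −¥63 trillion.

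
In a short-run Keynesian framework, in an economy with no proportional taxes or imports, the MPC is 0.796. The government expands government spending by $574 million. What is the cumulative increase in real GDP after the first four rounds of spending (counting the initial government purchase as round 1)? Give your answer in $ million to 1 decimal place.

Round 1 adds ΔG = $574 million; each later round is MPC = 0.796 times the previous.
After 4 rounds: 574 + 456.904 + 363.695584 + 289.501684864 = ΔG·(1 − c^4)/(1 − c) = 574 × (1 − 0.401469235456)/0.204 ≈ $1,684.1 million.

$1,684.1 million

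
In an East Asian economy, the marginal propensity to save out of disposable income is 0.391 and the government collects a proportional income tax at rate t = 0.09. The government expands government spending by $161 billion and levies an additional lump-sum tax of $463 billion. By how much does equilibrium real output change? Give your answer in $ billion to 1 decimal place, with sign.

−$271.3 billion

MPC = 1 − MPS = 1 − 0.391 = 0.609.
Expenditure multiplier = 1/(1 − c(1−t)) = 1/(1 − 0.609×0.91) = 1/0.44581 ≈ 2.243.
ΔG contributes k·ΔG = (+$161 billion) / 0.44581 ≈ +$361.1 billion.
ΔT of +$463 billion changes first-round spending by −c·ΔT = −$281.967 billion, contributing k·(−c·ΔT) = (−$281.967 billion) / 0.44581 ≈ −$632.5 billion.
Net ΔY = k(ΔG − c·ΔT) = (−$120.967 billion) / 0.44581 ≈ −$271.3 billion.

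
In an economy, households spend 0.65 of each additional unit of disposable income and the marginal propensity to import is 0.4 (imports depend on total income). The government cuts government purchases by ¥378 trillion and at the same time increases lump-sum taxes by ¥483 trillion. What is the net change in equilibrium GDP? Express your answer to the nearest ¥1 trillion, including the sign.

Expenditure multiplier = 1/(1 − c + m) = 1/(1 − 0.65 + 0.4) = 1/0.75 ≈ 1.333.
ΔG contributes k·ΔG = (−¥378 trillion) / 0.75 = −¥504 trillion.
ΔT of +¥483 trillion changes first-round spending by −c·ΔT = −¥313.95 trillion, contributing k·(−c·ΔT) = (−¥313.95 trillion) / 0.75 = −¥418.6 trillion.
Net ΔY = k(ΔG − c·ΔT) = (−¥691.95 trillion) / 0.75 ≈ −¥923 trillion.

−¥923 trillion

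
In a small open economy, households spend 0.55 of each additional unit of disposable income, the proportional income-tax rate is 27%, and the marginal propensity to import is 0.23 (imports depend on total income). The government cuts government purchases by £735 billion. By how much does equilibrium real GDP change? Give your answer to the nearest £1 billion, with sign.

−£887 billion

Spending multiplier = 1/(1 − c(1−t) + m) = 1/(1 − 0.55×0.73 + 0.23) = 1/0.8285 ≈ 1.207.
ΔY = k × ΔG = (−£735 billion) / 0.8285 ≈ −£887 billion.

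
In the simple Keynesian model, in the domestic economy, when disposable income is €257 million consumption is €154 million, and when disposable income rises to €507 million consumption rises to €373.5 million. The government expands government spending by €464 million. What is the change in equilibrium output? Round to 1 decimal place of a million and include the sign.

+€3,803.3 million

MPC = ΔC/ΔYd = (373.5 − 154)/(507 − 257) = 219.5/250 = 0.878.
Spending multiplier = 1/(1 − MPC) = 1/(1 − 0.878) = 1/0.122 ≈ 8.197.
ΔY = k × ΔG = (+€464 million) / 0.122 ≈ +€3,803.3 million.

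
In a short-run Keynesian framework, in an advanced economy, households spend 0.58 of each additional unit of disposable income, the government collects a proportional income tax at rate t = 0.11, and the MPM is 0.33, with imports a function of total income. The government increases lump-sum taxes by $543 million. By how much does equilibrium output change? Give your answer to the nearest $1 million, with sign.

A lump-sum tax change of +$543 million shifts disposable income by −$543 million; first-round consumption changes by −c × ΔT = −0.58 × (+$543 million) = −$314.94 million.
Expenditure multiplier = 1/(1 − c(1−t) + m) = 1/(1 − 0.58×0.89 + 0.33) = 1/0.8138 ≈ 1.229.
The tax multiplier is −c × k ≈ −0.713, so ΔY = k × (−c·ΔT) = (−$314.94 million) / 0.8138 ≈ −$387 million.

−$387 million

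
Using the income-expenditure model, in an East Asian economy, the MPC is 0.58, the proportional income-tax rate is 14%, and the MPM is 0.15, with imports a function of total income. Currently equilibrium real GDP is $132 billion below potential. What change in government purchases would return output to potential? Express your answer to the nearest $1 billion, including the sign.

+$86 billion

Spending multiplier = 1/(1 − c(1−t) + m) = 1/(1 − 0.58×0.86 + 0.15) = 1/0.6512 ≈ 1.536.
Need ΔY = +$132 billion, so ΔG = ΔY/k = (+$132 billion) × 0.6512 ≈ +$86 billion.
The government should increase government purchases by $86 billion.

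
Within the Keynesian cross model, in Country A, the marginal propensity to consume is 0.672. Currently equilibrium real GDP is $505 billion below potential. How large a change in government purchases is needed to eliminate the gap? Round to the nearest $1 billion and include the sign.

Spending multiplier = 1/(1 − MPC) = 1/(1 − 0.672) = 1/0.328 ≈ 3.049.
Need ΔY = +$505 billion, so ΔG = ΔY/k = (+$505 billion) × 0.328 ≈ +$166 billion.
The government should increase government purchases by $166 billion.

+$166 billion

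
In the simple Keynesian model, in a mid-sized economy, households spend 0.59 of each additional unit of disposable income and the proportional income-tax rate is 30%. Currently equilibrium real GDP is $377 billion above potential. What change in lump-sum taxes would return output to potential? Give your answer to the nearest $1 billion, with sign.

+$375 billion

Spending multiplier = 1/(1 − c(1−t)) = 1/(1 − 0.59×0.7) = 1/0.587 ≈ 1.704.
Tax multiplier = −c·k = −0.59/0.587 ≈ −1.005. Need ΔY = −$377 billion, so ΔT = ΔY/(−c·k) = −(−$377 billion) × 0.587 / 0.59 ≈ +$375 billion.
The government should raise lump-sum taxes by $375 billion.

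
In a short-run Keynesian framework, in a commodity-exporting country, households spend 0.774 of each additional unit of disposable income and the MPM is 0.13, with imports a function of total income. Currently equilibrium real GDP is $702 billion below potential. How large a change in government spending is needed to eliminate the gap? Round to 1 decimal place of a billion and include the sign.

+$249.9 billion

Spending multiplier = 1/(1 − c + m) = 1/(1 − 0.774 + 0.13) = 1/0.356 ≈ 2.809.
Need ΔY = +$702 billion, so ΔG = ΔY/k = (+$702 billion) × 0.356 ≈ +$249.9 billion.
The government should increase government spending by $249.9 billion.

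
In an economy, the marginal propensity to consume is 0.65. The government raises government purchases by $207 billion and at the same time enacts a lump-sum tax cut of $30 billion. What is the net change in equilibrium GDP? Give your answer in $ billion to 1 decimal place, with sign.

Expenditure multiplier = 1/(1 − MPC) = 1/(1 − 0.65) = 1/0.35 ≈ 2.857.
ΔG contributes k·ΔG = (+$207 billion) / 0.35 ≈ +$591.4 billion.
ΔT of −$30 billion changes first-round spending by −c·ΔT = +$19.5 billion, contributing k·(−c·ΔT) = (+$19.5 billion) / 0.35 ≈ +$55.7 billion.
Net ΔY = k(ΔG − c·ΔT) = (+$226.5 billion) / 0.35 ≈ +$647.1 billion.

+$647.1 billion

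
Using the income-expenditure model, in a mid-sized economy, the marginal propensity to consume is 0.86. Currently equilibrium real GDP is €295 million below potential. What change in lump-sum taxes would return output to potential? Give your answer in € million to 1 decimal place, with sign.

Spending multiplier = 1/(1 − MPC) = 1/(1 − 0.86) = 1/0.14 ≈ 7.143.
Tax multiplier = −c·k = −0.86/0.14 ≈ −6.143. Need ΔY = +€295 million, so ΔT = ΔY/(−c·k) = −(+€295 million) × 0.14 / 0.86 ≈ −€48 million.
The government should cut lump-sum taxes by €48 million.

−€48.0 million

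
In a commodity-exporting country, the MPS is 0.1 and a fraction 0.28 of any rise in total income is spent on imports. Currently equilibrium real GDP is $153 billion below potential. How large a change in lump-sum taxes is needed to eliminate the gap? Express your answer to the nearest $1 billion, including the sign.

MPC = 1 − MPS = 1 − 0.1 = 0.9.
Spending multiplier = 1/(1 − c + m) = 1/(1 − 0.9 + 0.28) = 1/0.38 ≈ 2.632.
Tax multiplier = −c·k = −0.9/0.38 ≈ −2.368. Need ΔY = +$153 billion, so ΔT = ΔY/(−c·k) = −(+$153 billion) × 0.38 / 0.9 ≈ −$65 billion.
The government should cut lump-sum taxes by $65 billion.

−$65 billion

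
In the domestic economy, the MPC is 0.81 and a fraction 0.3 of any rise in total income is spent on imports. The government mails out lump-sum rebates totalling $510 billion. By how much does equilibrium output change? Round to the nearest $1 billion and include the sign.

+$843 billion

A lump-sum tax change of −$510 billion shifts disposable income by +$510 billion; first-round consumption changes by −c × ΔT = −0.81 × (−$510 billion) = +$413.1 billion.
Expenditure multiplier = 1/(1 − c + m) = 1/(1 − 0.81 + 0.3) = 1/0.49 ≈ 2.041.
The tax multiplier is −c × k ≈ −1.653, so ΔY = k × (−c·ΔT) = (+$413.1 billion) / 0.49 ≈ +$843 billion.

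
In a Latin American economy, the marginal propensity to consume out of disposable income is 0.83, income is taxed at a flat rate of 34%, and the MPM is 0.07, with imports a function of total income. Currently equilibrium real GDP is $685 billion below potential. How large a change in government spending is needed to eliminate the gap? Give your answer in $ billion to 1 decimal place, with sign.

+$357.7 billion

Spending multiplier = 1/(1 − c(1−t) + m) = 1/(1 − 0.83×0.66 + 0.07) = 1/0.5222 ≈ 1.915.
Need ΔY = +$685 billion, so ΔG = ΔY/k = (+$685 billion) × 0.5222 ≈ +$357.7 billion.
The government should increase government spending by $357.7 billion.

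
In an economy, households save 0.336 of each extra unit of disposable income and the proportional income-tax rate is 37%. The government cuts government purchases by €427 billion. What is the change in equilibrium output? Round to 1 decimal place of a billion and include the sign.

MPC = 1 − MPS = 1 − 0.336 = 0.664.
Spending multiplier = 1/(1 − c(1−t)) = 1/(1 − 0.664×0.63) = 1/0.58168 ≈ 1.719.
ΔY = k × ΔG = (−€427 billion) / 0.58168 ≈ −€734.1 billion.

−€734.1 billion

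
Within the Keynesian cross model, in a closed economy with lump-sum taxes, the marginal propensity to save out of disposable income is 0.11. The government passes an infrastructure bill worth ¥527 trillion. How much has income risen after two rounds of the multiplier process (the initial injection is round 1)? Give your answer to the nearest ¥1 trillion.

¥996 trillion

MPC = 1 − MPS = 1 − 0.11 = 0.89.
Round 1 adds ΔG = ¥527 trillion; each later round is MPC = 0.89 times the previous.
After 2 rounds: 527 + 469.03 = ΔG·(1 − c^2)/(1 − c) = 527 × (1 − 0.7921)/0.11 ≈ ¥996 trillion.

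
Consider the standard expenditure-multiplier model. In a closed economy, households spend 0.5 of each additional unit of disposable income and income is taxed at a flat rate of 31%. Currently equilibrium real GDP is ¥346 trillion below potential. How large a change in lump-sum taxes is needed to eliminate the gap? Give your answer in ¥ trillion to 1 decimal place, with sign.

Spending multiplier = 1/(1 − c(1−t)) = 1/(1 − 0.5×0.69) = 1/0.655 ≈ 1.527.
Tax multiplier = −c·k = −0.5/0.655 ≈ −0.763. Need ΔY = +¥346 trillion, so ΔT = ΔY/(−c·k) = −(+¥346 trillion) × 0.655 / 0.5 ≈ −¥453.3 trillion.
The government should cut lump-sum taxes by ¥453.3 trillion.

−¥453.3 trillion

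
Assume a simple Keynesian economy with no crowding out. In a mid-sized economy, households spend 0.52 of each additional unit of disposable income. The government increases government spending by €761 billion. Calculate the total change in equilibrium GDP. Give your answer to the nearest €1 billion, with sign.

Expenditure multiplier = 1/(1 − MPC) = 1/(1 − 0.52) = 1/0.48 ≈ 2.083.
ΔY = k × ΔG = (+€761 billion) / 0.48 ≈ +€1,585 billion.

+€1,585 billion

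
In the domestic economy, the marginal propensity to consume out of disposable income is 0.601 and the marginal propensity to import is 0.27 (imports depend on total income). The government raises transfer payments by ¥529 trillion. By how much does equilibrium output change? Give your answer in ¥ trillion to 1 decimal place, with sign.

The transfer change shifts disposable income by +¥529 trillion, so first-round consumption changes by c·ΔTR = 0.601 × (+¥529 trillion) = +¥317.929 trillion.
Expenditure multiplier = 1/(1 − c + m) = 1/(1 − 0.601 + 0.27) = 1/0.669 ≈ 1.495.
The transfer multiplier is c × k ≈ 0.898, so ΔY = k × (c·ΔTR) = (+¥317.929 trillion) / 0.669 ≈ +¥475.2 trillion.

+¥475.2 trillion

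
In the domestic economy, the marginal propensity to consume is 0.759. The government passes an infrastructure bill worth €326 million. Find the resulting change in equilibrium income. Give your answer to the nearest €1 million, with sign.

+€1,353 million

Spending multiplier = 1/(1 − MPC) = 1/(1 − 0.759) = 1/0.241 ≈ 4.149.
ΔY = k × ΔG = (+€326 million) / 0.241 ≈ +€1,353 million.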